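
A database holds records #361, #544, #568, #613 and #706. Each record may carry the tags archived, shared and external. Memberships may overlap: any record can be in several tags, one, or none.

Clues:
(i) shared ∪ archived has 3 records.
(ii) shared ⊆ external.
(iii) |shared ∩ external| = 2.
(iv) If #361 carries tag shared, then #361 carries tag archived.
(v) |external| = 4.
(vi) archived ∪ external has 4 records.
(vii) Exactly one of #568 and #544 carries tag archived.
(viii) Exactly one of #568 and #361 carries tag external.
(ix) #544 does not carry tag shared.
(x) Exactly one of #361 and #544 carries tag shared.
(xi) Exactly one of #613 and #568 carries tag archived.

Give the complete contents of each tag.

archived = {#361, #544, #613}; shared = {#361, #613}; external = {#361, #544, #613, #706}

From (ix): #544 ∉ shared.
(x) (exactly one): #361 ∈ shared.
(ii) with #361 ∈ shared: #361 ∈ external.
(iv): #361 ∈ archived.
(viii) (exactly one): #568 ∉ external.
(ii) contrapositive: #568 ∉ shared.
(v): only 4 candidates remain for external, so all are in.
Suppose #544 ∉ archived: no assignment then satisfies all the clues, so #544 ∈ archived.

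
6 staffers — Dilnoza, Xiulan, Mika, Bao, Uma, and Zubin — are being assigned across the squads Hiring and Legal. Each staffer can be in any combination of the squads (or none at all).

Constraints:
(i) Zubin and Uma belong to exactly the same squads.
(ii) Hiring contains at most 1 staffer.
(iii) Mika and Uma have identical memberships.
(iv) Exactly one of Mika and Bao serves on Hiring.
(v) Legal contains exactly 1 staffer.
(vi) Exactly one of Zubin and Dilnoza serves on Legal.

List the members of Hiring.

Hiring = {Bao}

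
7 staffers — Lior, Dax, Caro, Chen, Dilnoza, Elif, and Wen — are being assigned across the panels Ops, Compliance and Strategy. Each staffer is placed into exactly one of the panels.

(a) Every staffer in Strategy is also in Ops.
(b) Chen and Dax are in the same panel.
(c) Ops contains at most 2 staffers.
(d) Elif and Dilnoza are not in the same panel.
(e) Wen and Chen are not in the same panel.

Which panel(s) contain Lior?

Lior: Compliance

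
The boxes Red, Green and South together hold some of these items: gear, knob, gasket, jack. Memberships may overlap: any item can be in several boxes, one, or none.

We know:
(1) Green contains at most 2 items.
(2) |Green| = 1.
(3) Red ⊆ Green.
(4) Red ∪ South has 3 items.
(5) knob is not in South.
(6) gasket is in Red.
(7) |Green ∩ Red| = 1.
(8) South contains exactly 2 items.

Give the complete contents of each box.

Red = {gasket}; Green = {gasket}; South = {gear, jack}

From (5): knob ∉ South.
From (6): gasket ∈ Red.
(3) with gasket ∈ Red: gasket ∈ Green.
(2): Green already has 1, so the rest are out.
(3) contrapositive: gear ∉ Red.
(3) contrapositive: knob ∉ Red.
(3) contrapositive: jack ∉ Red.
Suppose gear ∉ South: no assignment then satisfies all the clues, so gear ∈ South.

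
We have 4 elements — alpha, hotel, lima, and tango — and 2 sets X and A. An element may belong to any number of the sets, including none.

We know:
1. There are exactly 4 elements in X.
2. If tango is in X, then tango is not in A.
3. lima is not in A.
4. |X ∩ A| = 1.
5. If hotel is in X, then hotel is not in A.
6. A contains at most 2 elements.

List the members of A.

From (3): lima ∉ A.
(1): only 4 candidates remain for X, so all are in.
(2): tango ∉ A.
(5): hotel ∉ A.
Suppose alpha ∉ A: no assignment then satisfies all the clues, so alpha ∈ A.

A = {alpha}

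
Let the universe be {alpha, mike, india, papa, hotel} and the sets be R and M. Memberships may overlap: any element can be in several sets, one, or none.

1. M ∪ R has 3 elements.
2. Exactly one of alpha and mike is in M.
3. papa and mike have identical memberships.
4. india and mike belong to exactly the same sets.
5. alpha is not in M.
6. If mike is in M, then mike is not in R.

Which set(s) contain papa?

From (5): alpha ∉ M.
(2) (exactly one): mike ∈ M.
(3): papa matches mike: papa ∈ M.
(4): india matches mike: india ∈ M.
(6): mike ∉ R.
(3): papa matches mike: papa ∉ R.
(4): india matches mike: india ∉ R.

papa: M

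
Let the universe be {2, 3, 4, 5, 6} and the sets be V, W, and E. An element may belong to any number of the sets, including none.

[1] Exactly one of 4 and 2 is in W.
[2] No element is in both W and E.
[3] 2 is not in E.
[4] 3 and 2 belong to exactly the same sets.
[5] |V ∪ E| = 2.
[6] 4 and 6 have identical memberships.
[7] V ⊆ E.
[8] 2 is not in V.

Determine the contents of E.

E = {4, 6}

From (3): 2 ∉ E.
From (8): 2 ∉ V.
(4): 3 matches 2: 3 ∉ V.
(4): 3 matches 2: 3 ∉ E.
Suppose 4 ∉ E: no assignment then satisfies all the clues, so 4 ∈ E.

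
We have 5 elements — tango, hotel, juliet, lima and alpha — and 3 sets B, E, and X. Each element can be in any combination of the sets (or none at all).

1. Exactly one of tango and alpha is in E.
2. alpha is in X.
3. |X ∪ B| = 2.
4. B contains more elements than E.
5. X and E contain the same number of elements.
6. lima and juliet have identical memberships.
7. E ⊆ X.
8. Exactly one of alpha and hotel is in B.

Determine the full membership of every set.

From (2): alpha ∈ X.
Suppose tango ∉ B: no assignment then satisfies all the clues, so tango ∈ B.

B = {alpha, tango}; E = {alpha}; X = {alpha}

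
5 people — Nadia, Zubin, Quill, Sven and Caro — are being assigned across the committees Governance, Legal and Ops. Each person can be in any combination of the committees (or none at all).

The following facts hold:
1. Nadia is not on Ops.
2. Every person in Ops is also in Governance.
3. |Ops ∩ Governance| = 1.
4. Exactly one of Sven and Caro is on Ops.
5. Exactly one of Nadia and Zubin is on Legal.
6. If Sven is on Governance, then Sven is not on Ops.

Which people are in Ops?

Ops = {Caro}

From (1): Nadia ∉ Ops.
Suppose Zubin ∈ Ops: no assignment then satisfies all the clues, so Zubin ∉ Ops.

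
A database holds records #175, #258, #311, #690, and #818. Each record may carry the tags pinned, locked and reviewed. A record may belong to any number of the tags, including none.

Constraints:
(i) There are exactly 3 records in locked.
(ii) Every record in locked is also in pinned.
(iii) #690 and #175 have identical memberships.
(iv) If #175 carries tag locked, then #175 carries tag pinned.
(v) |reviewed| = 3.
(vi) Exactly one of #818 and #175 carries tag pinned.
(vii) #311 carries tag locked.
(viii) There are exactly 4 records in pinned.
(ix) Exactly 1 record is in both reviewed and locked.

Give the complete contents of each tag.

pinned = {#175, #258, #311, #690}; locked = {#175, #311, #690}; reviewed = {#258, #311, #818}

From (vii): #311 ∈ locked.
(ii) with #311 ∈ locked: #311 ∈ pinned.
Suppose #175 ∉ pinned: no assignment then satisfies all the clues, so #175 ∈ pinned.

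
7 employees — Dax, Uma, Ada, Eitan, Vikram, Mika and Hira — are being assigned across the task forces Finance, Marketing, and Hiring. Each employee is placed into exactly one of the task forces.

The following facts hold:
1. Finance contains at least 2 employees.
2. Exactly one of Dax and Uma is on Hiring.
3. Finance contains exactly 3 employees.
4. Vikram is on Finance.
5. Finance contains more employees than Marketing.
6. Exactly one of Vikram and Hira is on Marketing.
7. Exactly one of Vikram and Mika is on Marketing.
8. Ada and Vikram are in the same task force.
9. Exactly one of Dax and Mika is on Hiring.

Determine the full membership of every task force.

From (4): Vikram ∈ Finance.
(6) (exactly one): Hira ∈ Marketing.
(7) (exactly one): Mika ∈ Marketing.
(8): Ada matches Vikram: Ada ∈ Finance.
(9) (exactly one): Dax ∈ Hiring.
(2) (exactly one): Uma ∉ Hiring.
Suppose Uma ∉ Finance: no assignment then satisfies all the clues, so Uma ∈ Finance.

Finance = {Ada, Uma, Vikram}; Marketing = {Hira, Mika}; Hiring = {Dax, Eitan}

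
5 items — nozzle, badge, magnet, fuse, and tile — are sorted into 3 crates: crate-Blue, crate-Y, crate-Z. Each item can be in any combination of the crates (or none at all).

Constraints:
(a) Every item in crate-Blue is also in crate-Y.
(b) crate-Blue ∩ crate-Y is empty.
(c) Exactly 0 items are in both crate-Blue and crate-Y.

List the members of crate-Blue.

crate-Blue = {}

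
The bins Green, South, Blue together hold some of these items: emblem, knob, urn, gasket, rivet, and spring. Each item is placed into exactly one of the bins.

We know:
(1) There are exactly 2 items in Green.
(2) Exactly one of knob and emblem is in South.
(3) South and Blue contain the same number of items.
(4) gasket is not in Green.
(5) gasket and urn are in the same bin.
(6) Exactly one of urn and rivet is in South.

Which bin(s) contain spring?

spring: Green

From (4): gasket ∉ Green.
(5): urn matches gasket: urn ∉ Green.
Suppose spring ∉ Green: no assignment then satisfies all the clues, so spring ∈ Green.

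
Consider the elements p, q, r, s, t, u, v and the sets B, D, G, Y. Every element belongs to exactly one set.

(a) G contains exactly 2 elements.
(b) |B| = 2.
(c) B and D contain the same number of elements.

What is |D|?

2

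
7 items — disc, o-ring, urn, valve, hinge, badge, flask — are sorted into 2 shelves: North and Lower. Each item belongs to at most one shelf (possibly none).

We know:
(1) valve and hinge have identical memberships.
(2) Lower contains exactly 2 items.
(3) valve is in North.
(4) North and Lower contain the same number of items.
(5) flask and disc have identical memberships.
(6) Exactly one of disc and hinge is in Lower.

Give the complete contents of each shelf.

North = {hinge, valve}; Lower = {disc, flask}

From (3): valve ∈ North.
(1): hinge matches valve: hinge ∈ North.
(6) (exactly one): disc ∈ Lower.
(5): flask matches disc: flask ∉ North.
(5): flask matches disc: flask ∈ Lower.
(2): Lower already has 2, so the rest are out.
Suppose o-ring ∈ North: no assignment then satisfies all the clues, so o-ring ∉ North.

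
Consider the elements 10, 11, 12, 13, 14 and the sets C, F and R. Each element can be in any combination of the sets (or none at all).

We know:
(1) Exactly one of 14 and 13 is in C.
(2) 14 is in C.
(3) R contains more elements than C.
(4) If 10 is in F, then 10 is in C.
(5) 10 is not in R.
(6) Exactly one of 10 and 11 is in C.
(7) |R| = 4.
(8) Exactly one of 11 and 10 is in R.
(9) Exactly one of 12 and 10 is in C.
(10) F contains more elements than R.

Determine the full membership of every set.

C = {10, 14}; F = {10, 11, 12, 13, 14}; R = {11, 12, 13, 14}

From (2): 14 ∈ C.
From (5): 10 ∉ R.
(1) (exactly one): 13 ∉ C.
(7): only 4 candidates remain for R, so all are in.
Suppose 10 ∉ C: no assignment then satisfies all the clues, so 10 ∈ C.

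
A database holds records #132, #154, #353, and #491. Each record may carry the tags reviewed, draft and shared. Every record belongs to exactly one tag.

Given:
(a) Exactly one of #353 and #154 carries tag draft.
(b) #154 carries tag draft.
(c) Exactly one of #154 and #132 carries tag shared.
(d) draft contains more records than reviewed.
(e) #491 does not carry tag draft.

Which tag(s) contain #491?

#491: shared

From (b): #154 ∈ draft.
From (e): #491 ∉ draft.
(a) (exactly one): #353 ∉ draft.
(c) (exactly one): #132 ∈ shared.
Suppose #491 ∈ reviewed: no assignment then satisfies all the clues, so #491 ∉ reviewed.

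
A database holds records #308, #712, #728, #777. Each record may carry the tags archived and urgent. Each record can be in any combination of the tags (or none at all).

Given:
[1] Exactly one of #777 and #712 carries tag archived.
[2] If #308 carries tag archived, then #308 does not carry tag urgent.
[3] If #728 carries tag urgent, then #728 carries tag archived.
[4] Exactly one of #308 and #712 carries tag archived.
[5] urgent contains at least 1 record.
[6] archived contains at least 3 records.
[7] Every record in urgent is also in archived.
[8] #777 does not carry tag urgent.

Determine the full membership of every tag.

From (8): #777 ∉ urgent.
Suppose #308 ∉ archived: no assignment then satisfies all the clues, so #308 ∈ archived.

archived = {#308, #728, #777}; urgent = {#728}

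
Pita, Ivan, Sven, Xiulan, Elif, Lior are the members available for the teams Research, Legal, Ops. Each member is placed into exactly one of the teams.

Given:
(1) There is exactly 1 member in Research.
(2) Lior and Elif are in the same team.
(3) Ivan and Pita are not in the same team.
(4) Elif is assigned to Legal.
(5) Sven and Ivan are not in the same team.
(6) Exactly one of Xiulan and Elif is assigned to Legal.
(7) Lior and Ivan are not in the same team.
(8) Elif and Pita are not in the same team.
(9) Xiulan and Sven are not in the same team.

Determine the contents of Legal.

From (4): Elif ∈ Legal.
(2): Lior matches Elif: Lior ∉ Research.
(2): Lior matches Elif: Lior ∈ Legal.
(6) (exactly one): Xiulan ∉ Legal.
(7): Ivan ∉ Legal.
(8): Pita ∉ Legal.
Suppose Sven ∉ Legal: no assignment then satisfies all the clues, so Sven ∈ Legal.

Legal = {Elif, Lior, Sven}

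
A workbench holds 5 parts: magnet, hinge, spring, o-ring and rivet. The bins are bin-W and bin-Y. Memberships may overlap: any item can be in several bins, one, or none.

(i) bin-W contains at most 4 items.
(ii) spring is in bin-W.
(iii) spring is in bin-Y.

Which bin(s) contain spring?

From (ii): spring ∈ bin-W.
From (iii): spring ∈ bin-Y.

spring: bin-W, bin-Y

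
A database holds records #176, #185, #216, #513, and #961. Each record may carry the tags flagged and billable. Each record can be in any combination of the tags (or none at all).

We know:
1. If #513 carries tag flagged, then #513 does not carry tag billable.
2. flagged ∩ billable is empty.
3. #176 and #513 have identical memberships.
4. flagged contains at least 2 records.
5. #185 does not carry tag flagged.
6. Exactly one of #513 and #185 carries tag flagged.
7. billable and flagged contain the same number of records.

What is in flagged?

From (5): #185 ∉ flagged.
(6) (exactly one): #513 ∈ flagged.
(1): #513 ∉ billable.
(3): #176 matches #513: #176 ∈ flagged.
(3): #176 matches #513: #176 ∉ billable.
Suppose #216 ∈ flagged: no assignment then satisfies all the clues, so #216 ∉ flagged.

flagged = {#176, #513}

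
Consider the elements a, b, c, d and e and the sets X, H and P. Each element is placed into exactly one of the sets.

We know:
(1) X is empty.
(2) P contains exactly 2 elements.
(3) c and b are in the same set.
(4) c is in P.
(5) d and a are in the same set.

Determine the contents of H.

H = {a, d, e}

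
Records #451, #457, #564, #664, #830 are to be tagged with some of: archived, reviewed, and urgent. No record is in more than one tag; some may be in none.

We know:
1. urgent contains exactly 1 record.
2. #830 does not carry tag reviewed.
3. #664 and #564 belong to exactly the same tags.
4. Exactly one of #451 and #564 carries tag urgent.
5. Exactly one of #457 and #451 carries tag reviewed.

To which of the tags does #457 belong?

#457: reviewed

From (2): #830 ∉ reviewed.
Suppose #457 ∈ archived: no assignment then satisfies all the clues, so #457 ∉ archived.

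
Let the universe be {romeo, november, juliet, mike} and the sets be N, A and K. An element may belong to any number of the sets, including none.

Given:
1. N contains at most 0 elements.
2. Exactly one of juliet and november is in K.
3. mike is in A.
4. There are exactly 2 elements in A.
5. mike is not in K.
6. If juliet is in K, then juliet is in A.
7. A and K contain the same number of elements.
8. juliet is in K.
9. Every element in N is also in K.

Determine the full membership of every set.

N = {}; A = {juliet, mike}; K = {juliet, romeo}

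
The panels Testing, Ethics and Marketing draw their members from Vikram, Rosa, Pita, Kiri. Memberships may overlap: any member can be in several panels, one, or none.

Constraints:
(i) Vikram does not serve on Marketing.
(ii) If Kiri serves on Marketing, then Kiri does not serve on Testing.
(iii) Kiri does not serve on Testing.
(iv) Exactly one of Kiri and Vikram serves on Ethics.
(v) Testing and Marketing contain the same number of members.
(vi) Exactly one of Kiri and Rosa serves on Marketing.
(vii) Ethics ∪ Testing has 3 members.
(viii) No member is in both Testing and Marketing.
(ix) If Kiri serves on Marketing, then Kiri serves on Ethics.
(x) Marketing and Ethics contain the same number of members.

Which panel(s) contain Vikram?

Vikram: Testing

From (i): Vikram ∉ Marketing.
From (iii): Kiri ∉ Testing.
Suppose Vikram ∉ Testing: no assignment then satisfies all the clues, so Vikram ∈ Testing.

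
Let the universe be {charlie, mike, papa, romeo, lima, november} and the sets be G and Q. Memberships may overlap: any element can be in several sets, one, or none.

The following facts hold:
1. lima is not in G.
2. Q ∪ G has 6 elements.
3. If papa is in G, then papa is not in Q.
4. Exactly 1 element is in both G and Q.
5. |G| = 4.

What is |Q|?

3

From (1): lima ∉ G.
Suppose lima ∉ Q: no assignment then satisfies all the clues, so lima ∈ Q.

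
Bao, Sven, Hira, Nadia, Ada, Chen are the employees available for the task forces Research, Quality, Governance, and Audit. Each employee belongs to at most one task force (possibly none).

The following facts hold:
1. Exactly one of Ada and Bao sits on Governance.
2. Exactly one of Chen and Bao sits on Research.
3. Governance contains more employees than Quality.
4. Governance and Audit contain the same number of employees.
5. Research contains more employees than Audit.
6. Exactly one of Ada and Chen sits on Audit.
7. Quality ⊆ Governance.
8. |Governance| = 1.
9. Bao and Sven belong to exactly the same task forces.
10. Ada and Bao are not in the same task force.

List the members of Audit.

Audit = {Chen}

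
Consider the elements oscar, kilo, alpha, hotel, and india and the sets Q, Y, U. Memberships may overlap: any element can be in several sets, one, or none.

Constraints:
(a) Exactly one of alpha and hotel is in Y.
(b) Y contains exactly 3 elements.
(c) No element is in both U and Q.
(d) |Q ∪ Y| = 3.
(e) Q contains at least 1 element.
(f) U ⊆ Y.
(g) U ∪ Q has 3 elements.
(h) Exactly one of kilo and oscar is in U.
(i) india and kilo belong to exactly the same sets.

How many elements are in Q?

1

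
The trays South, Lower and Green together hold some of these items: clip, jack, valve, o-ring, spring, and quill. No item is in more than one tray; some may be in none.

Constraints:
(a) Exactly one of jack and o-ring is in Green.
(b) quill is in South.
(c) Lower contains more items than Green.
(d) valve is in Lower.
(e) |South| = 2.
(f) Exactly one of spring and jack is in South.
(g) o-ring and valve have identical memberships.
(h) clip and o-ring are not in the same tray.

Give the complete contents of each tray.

From (b): quill ∈ South.
From (d): valve ∈ Lower.
(g): o-ring matches valve: o-ring ∉ South.
(g): o-ring matches valve: o-ring ∈ Lower.
(h): clip ∉ Lower.
(a) (exactly one): jack ∈ Green.
(f) (exactly one): spring ∈ South.
(e): South already has 2, so the rest are out.
Suppose clip ∈ Green: no assignment then satisfies all the clues, so clip ∉ Green.

South = {quill, spring}; Lower = {o-ring, valve}; Green = {jack}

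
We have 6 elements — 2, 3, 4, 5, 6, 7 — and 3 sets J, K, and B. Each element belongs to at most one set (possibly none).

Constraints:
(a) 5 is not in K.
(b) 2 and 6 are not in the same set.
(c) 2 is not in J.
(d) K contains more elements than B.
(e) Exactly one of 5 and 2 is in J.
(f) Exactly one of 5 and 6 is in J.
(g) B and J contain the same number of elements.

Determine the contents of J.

J = {5}

From (a): 5 ∉ K.
From (c): 2 ∉ J.
(e) (exactly one): 5 ∈ J.
(f) (exactly one): 6 ∉ J.
Suppose 3 ∈ J: no assignment then satisfies all the clues, so 3 ∉ J.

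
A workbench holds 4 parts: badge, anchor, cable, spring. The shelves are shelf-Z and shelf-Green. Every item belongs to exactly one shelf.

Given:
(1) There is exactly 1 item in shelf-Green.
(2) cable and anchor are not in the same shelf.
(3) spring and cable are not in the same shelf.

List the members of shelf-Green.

shelf-Green = {cable}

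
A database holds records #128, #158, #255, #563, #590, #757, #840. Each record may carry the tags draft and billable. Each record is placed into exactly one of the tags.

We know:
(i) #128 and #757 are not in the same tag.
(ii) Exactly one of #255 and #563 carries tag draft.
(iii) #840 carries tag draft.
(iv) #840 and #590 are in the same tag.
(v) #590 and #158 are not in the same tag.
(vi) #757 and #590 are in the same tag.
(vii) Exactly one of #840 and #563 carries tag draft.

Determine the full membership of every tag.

draft = {#255, #590, #757, #840}; billable = {#128, #158, #563}

From (iii): #840 ∈ draft.
(iv): #590 matches #840: #590 ∈ draft.
(v): #158 ∉ draft.
(vi): #757 matches #590: #757 ∈ draft.
(vii) (exactly one): #563 ∉ draft.
Only one tag left: #158 ∈ billable.
Only one tag left: #563 ∈ billable.
(i): #128 ∉ draft.
(ii) (exactly one): #255 ∈ draft.
Only one tag left: #128 ∈ billable.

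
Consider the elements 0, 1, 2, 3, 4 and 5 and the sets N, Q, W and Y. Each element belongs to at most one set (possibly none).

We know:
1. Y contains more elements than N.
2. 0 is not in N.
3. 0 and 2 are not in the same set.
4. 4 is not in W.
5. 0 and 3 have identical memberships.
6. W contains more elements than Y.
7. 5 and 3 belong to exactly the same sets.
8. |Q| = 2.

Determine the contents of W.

From (2): 0 ∉ N.
From (4): 4 ∉ W.
(5): 3 matches 0: 3 ∉ N.
(7): 5 matches 3: 5 ∉ N.
Suppose 0 ∉ W: no assignment then satisfies all the clues, so 0 ∈ W.

W = {0, 3, 5}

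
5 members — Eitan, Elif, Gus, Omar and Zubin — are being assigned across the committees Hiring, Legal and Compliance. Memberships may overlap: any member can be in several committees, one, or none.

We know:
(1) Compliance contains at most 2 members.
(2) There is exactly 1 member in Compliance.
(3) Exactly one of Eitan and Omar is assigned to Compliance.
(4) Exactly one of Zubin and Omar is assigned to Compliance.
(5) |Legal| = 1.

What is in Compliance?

Compliance = {Omar}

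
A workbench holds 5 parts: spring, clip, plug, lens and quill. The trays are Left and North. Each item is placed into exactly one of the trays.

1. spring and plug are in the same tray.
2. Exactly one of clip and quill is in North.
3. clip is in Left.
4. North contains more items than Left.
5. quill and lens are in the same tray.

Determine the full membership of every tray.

Left = {clip}; North = {lens, plug, quill, spring}

From (3): clip ∈ Left.
(2) (exactly one): quill ∈ North.
(5): lens matches quill: lens ∉ Left.
(5): lens matches quill: lens ∈ North.
Suppose spring ∈ Left: no assignment then satisfies all the clues, so spring ∉ Left.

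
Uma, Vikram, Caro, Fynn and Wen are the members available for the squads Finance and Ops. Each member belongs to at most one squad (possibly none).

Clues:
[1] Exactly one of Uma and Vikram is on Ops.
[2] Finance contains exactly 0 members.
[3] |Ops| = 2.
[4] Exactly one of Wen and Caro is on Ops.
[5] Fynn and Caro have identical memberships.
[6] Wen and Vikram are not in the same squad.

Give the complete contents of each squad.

Finance = {}; Ops = {Uma, Wen}

(2): Finance already has 0, so the rest are out.
Suppose Uma ∉ Ops: no assignment then satisfies all the clues, so Uma ∈ Ops.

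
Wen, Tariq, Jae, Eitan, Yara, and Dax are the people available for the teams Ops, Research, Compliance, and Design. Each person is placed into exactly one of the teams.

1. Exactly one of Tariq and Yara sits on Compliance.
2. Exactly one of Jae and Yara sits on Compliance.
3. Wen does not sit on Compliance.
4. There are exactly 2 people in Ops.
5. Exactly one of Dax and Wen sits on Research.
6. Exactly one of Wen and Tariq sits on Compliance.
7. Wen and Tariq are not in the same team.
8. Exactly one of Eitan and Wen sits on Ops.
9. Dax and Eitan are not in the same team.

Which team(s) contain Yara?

Yara: Ops

From (3): Wen ∉ Compliance.
(6) (exactly one): Tariq ∈ Compliance.
(1) (exactly one): Yara ∉ Compliance.
(2) (exactly one): Jae ∈ Compliance.
Suppose Yara ∉ Ops: no assignment then satisfies all the clues, so Yara ∈ Ops.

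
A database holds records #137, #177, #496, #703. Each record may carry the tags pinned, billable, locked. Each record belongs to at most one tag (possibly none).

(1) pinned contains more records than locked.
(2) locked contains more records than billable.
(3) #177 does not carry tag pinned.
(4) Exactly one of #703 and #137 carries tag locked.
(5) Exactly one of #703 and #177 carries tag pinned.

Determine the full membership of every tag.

pinned = {#496, #703}; billable = {}; locked = {#137}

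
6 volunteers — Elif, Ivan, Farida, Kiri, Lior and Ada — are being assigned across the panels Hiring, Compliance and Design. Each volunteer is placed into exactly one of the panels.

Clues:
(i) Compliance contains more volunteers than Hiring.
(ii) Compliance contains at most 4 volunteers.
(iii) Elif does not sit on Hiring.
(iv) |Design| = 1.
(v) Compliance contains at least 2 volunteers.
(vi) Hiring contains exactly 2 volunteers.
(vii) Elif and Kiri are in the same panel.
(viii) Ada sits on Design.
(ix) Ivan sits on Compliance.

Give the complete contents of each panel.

From (iii): Elif ∉ Hiring.
From (viii): Ada ∈ Design.
From (ix): Ivan ∈ Compliance.
(iv): Design already has 1, so the rest are out.
(vii): Kiri matches Elif: Kiri ∉ Hiring.
Only one panel left: Elif ∈ Compliance.
Only one panel left: Kiri ∈ Compliance.
(vi): only 2 candidates remain for Hiring, so all are in.

Hiring = {Farida, Lior}; Compliance = {Elif, Ivan, Kiri}; Design = {Ada}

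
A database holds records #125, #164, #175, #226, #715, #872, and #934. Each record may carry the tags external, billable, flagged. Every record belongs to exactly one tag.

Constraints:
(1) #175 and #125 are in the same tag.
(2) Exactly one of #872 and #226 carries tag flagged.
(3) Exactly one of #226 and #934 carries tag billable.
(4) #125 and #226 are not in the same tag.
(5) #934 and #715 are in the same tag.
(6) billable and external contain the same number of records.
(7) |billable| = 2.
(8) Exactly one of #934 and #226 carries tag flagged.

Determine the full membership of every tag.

external = {#125, #175}; billable = {#164, #226}; flagged = {#715, #872, #934}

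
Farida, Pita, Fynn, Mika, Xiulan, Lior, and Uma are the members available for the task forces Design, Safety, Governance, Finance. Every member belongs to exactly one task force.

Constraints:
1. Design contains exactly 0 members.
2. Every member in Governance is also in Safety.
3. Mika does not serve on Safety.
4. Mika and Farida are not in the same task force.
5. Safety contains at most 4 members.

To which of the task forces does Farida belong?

Farida: Safety

From (3): Mika ∉ Safety.
(1): Design already has 0, so the rest are out.
(2) contrapositive: Mika ∉ Governance.
Only one task force left: Mika ∈ Finance.
(4): Farida ∉ Finance.
Suppose Farida ∉ Safety: no assignment then satisfies all the clues, so Farida ∈ Safety.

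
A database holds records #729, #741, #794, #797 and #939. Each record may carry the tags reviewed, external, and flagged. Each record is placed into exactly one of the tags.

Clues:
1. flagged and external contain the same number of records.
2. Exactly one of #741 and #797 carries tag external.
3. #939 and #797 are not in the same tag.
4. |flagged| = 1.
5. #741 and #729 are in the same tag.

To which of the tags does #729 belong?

#729: reviewed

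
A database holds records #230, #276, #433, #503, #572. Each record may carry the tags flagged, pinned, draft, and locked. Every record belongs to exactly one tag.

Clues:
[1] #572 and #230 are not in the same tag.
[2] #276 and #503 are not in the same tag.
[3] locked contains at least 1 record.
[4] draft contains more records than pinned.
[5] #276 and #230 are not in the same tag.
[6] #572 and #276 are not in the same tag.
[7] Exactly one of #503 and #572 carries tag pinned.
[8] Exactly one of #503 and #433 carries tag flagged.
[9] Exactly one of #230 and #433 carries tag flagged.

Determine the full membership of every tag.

flagged = {#433}; pinned = {#572}; draft = {#230, #503}; locked = {#276}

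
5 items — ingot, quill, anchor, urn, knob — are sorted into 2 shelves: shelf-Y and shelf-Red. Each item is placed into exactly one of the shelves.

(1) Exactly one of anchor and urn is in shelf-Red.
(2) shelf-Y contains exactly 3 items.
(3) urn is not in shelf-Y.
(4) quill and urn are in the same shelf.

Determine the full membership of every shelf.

shelf-Y = {anchor, ingot, knob}; shelf-Red = {quill, urn}

From (3): urn ∉ shelf-Y.
(4): quill matches urn: quill ∉ shelf-Y.
Only one shelf left: quill ∈ shelf-Red.
Only one shelf left: urn ∈ shelf-Red.
(1) (exactly one): anchor ∉ shelf-Red.
(2): only 3 candidates remain for shelf-Y, so all are in.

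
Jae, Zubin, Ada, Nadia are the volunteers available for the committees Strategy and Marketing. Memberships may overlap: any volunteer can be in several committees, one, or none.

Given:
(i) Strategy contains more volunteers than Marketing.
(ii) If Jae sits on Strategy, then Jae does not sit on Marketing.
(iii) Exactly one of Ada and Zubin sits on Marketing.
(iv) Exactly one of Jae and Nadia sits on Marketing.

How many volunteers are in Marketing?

2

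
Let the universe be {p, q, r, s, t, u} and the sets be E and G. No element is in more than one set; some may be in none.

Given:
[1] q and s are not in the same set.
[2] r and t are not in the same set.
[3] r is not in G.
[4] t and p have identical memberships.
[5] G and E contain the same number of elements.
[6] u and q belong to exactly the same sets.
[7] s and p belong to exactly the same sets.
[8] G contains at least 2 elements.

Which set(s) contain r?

From (3): r ∉ G.
Suppose r ∉ E: no assignment then satisfies all the clues, so r ∈ E.

r: E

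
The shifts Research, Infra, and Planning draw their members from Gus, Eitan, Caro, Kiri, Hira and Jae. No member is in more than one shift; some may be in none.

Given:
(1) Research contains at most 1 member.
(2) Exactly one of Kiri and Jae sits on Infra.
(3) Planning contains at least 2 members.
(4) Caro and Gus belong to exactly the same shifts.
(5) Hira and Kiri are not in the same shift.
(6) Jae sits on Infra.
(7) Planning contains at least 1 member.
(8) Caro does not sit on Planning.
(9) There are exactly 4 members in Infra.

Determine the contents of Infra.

Infra = {Caro, Gus, Hira, Jae}

From (6): Jae ∈ Infra.
From (8): Caro ∉ Planning.
(2) (exactly one): Kiri ∉ Infra.
(4): Gus matches Caro: Gus ∉ Planning.
Suppose Gus ∉ Infra: no assignment then satisfies all the clues, so Gus ∈ Infra.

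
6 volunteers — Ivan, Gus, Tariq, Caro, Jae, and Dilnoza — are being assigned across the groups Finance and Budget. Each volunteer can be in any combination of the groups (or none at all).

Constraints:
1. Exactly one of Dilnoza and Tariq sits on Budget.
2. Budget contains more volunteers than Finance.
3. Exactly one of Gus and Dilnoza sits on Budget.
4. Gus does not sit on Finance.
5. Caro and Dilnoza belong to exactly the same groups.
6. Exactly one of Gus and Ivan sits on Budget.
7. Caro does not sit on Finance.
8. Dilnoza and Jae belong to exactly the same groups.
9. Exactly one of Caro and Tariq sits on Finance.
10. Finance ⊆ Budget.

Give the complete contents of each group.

Finance = {Tariq}; Budget = {Gus, Tariq}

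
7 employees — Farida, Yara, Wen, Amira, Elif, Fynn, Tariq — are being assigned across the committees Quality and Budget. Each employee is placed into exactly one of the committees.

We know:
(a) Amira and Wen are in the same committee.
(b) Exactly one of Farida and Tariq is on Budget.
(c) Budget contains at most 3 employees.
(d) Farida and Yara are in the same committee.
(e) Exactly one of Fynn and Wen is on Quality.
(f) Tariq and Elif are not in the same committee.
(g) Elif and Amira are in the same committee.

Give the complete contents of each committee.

Quality = {Amira, Elif, Farida, Wen, Yara}; Budget = {Fynn, Tariq}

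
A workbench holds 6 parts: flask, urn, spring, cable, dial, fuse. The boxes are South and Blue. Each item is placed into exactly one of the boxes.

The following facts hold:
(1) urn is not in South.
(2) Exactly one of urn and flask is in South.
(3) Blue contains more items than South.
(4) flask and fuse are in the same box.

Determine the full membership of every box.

South = {flask, fuse}; Blue = {cable, dial, spring, urn}

From (1): urn ∉ South.
(2) (exactly one): flask ∈ South.
(4): fuse matches flask: fuse ∈ South.
Only one box left: urn ∈ Blue.
Suppose spring ∈ South: no assignment then satisfies all the clues, so spring ∉ South.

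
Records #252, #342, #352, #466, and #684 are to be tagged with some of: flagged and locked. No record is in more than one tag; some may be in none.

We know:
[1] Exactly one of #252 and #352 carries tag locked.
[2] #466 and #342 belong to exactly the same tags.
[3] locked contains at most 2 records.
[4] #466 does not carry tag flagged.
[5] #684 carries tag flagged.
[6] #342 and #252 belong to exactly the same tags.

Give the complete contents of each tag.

flagged = {#684}; locked = {#352}

From (4): #466 ∉ flagged.
From (5): #684 ∈ flagged.
(2): #342 matches #466: #342 ∉ flagged.
(6): #252 matches #342: #252 ∉ flagged.
Suppose #252 ∈ locked: no assignment then satisfies all the clues, so #252 ∉ locked.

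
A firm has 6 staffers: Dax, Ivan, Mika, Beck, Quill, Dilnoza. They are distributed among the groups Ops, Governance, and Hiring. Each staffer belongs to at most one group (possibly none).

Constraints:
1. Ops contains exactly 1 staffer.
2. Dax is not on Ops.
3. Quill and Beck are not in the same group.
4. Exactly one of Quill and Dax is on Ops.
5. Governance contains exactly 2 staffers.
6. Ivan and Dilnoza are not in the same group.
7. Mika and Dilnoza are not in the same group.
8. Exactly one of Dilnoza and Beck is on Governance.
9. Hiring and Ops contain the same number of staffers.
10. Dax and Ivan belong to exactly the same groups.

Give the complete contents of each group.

From (2): Dax ∉ Ops.
(4) (exactly one): Quill ∈ Ops.
(10): Ivan matches Dax: Ivan ∉ Ops.
(1): Ops already has 1, so the rest are out.
Suppose Dax ∈ Governance: no assignment then satisfies all the clues, so Dax ∉ Governance.

Ops = {Quill}; Governance = {Beck, Mika}; Hiring = {Dilnoza}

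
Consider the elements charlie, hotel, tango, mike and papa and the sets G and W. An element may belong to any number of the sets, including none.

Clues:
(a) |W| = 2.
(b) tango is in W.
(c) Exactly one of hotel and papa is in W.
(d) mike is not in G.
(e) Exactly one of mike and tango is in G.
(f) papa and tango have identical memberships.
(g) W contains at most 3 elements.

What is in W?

W = {papa, tango}

From (b): tango ∈ W.
From (d): mike ∉ G.
(e) (exactly one): tango ∈ G.
(f): papa matches tango: papa ∈ G.
(f): papa matches tango: papa ∈ W.
(a): W already has 2, so the rest are out.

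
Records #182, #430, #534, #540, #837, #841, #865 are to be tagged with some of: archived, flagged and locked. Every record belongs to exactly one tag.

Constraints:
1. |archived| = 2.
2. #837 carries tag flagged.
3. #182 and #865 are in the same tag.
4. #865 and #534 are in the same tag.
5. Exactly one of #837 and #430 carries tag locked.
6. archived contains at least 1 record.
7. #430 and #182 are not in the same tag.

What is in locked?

locked = {#430}

From (2): #837 ∈ flagged.
(5) (exactly one): #430 ∈ locked.
(7): #182 ∉ locked.
(3): #865 matches #182: #865 ∉ locked.
(4): #534 matches #865: #534 ∉ locked.
Suppose #540 ∈ locked: no assignment then satisfies all the clues, so #540 ∉ locked.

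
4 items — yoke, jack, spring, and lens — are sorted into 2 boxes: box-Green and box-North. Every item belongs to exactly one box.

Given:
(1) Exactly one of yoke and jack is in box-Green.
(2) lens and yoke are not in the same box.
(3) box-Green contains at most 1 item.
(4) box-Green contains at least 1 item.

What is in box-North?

box-North = {jack, lens, spring}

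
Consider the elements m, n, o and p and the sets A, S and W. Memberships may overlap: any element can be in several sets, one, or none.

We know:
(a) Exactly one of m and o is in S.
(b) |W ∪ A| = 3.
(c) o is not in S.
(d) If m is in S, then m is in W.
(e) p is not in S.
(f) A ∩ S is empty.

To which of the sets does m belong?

m: S, W

From (c): o ∉ S.
From (e): p ∉ S.
(a) (exactly one): m ∈ S.
(d): m ∈ W.
(f) (disjoint): m ∉ A.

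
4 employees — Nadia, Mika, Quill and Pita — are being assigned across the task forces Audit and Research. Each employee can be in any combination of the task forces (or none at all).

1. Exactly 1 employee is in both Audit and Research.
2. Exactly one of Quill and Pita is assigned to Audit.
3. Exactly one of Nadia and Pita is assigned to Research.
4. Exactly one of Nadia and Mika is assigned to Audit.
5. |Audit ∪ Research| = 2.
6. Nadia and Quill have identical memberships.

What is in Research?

Research = {Pita}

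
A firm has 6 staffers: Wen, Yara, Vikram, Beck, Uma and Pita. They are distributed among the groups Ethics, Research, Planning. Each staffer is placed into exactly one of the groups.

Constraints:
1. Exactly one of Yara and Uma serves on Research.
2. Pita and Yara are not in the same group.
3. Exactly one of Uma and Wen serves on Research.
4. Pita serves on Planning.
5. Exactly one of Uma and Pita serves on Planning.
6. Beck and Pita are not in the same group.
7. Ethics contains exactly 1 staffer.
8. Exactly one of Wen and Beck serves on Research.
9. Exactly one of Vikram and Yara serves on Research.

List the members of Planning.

Planning = {Pita, Wen}

From (4): Pita ∈ Planning.
(2): Yara ∉ Planning.
(5) (exactly one): Uma ∉ Planning.
(6): Beck ∉ Planning.
Suppose Wen ∉ Planning: no assignment then satisfies all the clues, so Wen ∈ Planning.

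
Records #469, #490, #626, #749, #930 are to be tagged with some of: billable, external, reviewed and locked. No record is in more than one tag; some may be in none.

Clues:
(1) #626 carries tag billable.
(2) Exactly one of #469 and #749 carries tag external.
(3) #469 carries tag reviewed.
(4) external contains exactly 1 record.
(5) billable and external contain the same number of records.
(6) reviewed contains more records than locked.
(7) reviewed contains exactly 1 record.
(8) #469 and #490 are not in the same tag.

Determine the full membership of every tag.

billable = {#626}; external = {#749}; reviewed = {#469}; locked = {}

From (1): #626 ∈ billable.
From (3): #469 ∈ reviewed.
(2) (exactly one): #749 ∈ external.
(4): external already has 1, so the rest are out.
(7): reviewed already has 1, so the rest are out.
Suppose #490 ∈ billable: no assignment then satisfies all the clues, so #490 ∉ billable.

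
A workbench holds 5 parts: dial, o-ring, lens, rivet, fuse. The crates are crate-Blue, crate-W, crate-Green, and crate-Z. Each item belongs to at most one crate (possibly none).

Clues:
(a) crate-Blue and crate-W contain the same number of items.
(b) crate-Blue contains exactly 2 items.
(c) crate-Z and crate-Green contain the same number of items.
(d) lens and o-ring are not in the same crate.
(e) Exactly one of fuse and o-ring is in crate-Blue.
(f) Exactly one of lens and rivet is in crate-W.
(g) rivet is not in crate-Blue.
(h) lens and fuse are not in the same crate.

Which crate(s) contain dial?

dial: crate-Blue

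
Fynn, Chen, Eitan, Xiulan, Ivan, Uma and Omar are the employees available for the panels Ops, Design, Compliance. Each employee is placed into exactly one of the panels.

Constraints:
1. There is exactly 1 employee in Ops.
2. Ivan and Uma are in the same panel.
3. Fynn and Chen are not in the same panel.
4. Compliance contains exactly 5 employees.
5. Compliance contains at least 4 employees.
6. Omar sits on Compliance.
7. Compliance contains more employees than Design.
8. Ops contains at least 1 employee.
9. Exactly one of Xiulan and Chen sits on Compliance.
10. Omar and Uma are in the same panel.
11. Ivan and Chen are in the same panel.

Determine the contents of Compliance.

Compliance = {Chen, Eitan, Ivan, Omar, Uma}

From (6): Omar ∈ Compliance.
(10): Uma matches Omar: Uma ∉ Ops.
(10): Uma matches Omar: Uma ∉ Design.
(10): Uma matches Omar: Uma ∈ Compliance.
(2): Ivan matches Uma: Ivan ∉ Ops.
(2): Ivan matches Uma: Ivan ∉ Design.
(2): Ivan matches Uma: Ivan ∈ Compliance.
(11): Chen matches Ivan: Chen ∉ Ops.
(11): Chen matches Ivan: Chen ∉ Design.
(11): Chen matches Ivan: Chen ∈ Compliance.
(3): Fynn ∉ Compliance.
(4): only 5 candidates remain for Compliance, so all are in.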